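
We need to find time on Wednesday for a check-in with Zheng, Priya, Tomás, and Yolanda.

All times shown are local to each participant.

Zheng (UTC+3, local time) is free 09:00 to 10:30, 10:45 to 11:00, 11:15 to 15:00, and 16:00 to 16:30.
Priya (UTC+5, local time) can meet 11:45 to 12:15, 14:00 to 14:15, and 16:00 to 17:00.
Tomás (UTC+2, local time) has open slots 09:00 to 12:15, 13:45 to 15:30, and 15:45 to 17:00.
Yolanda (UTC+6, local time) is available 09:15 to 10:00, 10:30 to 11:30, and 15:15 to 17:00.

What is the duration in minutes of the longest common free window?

0 minutes

Zheng → UTC: 06:00–07:30, 07:45–08:00, 08:15–12:00, 13:00–13:30.
Priya → UTC: 06:45–07:15, 09:00–09:15, 11:00–12:00.
Tomás → UTC: 07:00–10:15, 11:45–13:30, 13:45–15:00.
Yolanda → UTC: 03:15–04:00, 04:30–05:30, 09:15–11:00.
Zheng ∩ Priya: 06:45–07:15, 09:00–09:15, 11:00–12:00.
Zheng ∩ Priya ∩ Tomás: 07:00–07:15, 09:00–09:15, 11:45–12:00.
Zheng ∩ Priya ∩ Tomás ∩ Yolanda: (none).
No common window.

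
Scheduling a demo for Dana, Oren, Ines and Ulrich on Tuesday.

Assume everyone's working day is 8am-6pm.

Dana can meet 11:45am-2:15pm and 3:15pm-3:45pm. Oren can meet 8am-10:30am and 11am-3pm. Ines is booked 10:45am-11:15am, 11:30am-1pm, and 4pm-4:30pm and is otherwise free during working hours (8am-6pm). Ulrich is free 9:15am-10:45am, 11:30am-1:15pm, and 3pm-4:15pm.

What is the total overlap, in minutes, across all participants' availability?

15 minutes

Ines free within 08:00–18:00: 08:00–10:45, 11:15–11:30, 13:00–16:00, 16:30–18:00.
Dana ∩ Oren: 11:45–14:15.
Dana ∩ Oren ∩ Ines: 13:00–14:15.
Dana ∩ Oren ∩ Ines ∩ Ulrich: 13:00–13:15.
Total common minutes: 15.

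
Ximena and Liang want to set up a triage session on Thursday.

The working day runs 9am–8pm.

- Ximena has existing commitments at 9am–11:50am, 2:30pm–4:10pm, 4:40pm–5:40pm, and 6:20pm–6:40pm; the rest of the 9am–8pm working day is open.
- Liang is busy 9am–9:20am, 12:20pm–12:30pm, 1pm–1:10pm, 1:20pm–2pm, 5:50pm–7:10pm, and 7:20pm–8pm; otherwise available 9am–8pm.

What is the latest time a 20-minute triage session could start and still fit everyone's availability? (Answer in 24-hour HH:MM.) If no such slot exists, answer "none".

16:20

Ximena free within 09:00–20:00: 11:50–14:30, 16:10–16:40, 17:40–18:20, 18:40–20:00.
Liang free within 09:00–20:00: 09:20–12:20, 12:30–13:00, 13:10–13:20, 14:00–17:50, 19:10–19:20.
Ximena ∩ Liang: 11:50–12:20, 12:30–13:00, 13:10–13:20, 14:00–14:30, 16:10–16:40, 17:40–17:50, 19:10–19:20.
Windows ≥ 20 min: 11:50–12:20, 12:30–13:00, 14:00–14:30, 16:10–16:40.
Latest start in the last window 16:10–16:40 is 16:40 − 20 min = 16:20.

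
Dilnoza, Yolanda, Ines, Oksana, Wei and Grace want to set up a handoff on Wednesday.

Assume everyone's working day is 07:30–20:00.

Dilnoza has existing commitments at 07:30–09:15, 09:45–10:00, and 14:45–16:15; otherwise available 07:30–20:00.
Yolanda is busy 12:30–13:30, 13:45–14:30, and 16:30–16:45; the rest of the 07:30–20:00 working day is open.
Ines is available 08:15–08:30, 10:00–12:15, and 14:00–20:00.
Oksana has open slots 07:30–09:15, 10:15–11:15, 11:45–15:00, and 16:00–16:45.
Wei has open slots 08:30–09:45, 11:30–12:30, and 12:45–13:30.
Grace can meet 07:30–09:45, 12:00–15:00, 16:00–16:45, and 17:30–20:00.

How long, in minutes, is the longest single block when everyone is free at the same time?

15 minutes

Dilnoza free within 07:30–20:00: 09:15–09:45, 10:00–14:45, 16:15–20:00.
Yolanda free within 07:30–20:00: 07:30–12:30, 13:30–13:45, 14:30–16:30, 16:45–20:00.
Dilnoza ∩ Yolanda: 09:15–09:45, 10:00–12:30, 13:30–13:45, 14:30–14:45, 16:15–16:30, 16:45–20:00.
Dilnoza ∩ Yolanda ∩ Ines: 10:00–12:15, 14:30–14:45, 16:15–16:30, 16:45–20:00.
Dilnoza ∩ Yolanda ∩ Ines ∩ Oksana: 10:15–11:15, 11:45–12:15, 14:30–14:45, 16:15–16:30.
Dilnoza ∩ Yolanda ∩ Ines ∩ Oksana ∩ Wei: 11:45–12:15.
Dilnoza ∩ Yolanda ∩ Ines ∩ Oksana ∩ Wei ∩ Grace: 12:00–12:15.
Single common window of 15 minutes.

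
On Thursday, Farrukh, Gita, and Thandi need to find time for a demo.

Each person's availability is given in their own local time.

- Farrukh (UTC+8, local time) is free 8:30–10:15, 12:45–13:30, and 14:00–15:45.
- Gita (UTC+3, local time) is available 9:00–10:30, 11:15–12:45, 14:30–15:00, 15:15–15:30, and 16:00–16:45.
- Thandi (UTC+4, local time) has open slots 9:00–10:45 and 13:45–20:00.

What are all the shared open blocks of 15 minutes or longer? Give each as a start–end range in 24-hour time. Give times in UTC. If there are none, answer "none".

06:00–06:45

Farrukh → UTC: 00:30–02:15, 04:45–05:30, 06:00–07:45.
Gita → UTC: 06:00–07:30, 08:15–09:45, 11:30–12:00, 12:15–12:30, 13:00–13:45.
Thandi → UTC: 05:00–06:45, 09:45–16:00.
Farrukh ∩ Gita: 06:00–07:30.
Farrukh ∩ Gita ∩ Thandi: 06:00–06:45.
Windows ≥ 15 min: 06:00–06:45.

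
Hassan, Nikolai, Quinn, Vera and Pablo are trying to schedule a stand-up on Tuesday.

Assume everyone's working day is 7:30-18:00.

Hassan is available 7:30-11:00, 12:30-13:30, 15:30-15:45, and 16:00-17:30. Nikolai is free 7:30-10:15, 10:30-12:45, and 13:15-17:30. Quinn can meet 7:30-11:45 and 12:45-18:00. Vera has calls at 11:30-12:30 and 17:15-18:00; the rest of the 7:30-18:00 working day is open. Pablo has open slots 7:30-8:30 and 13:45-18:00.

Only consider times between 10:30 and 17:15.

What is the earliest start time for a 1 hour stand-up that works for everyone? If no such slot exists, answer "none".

16:00

Vera free within 07:30–18:00: 07:30–11:30, 12:30–17:15.
Hassan ∩ Nikolai: 07:30–10:15, 10:30–11:00, 12:30–12:45, 13:15–13:30, 15:30–15:45, 16:00–17:30.
Hassan ∩ Nikolai ∩ Quinn: 07:30–10:15, 10:30–11:00, 13:15–13:30, 15:30–15:45, 16:00–17:30.
Hassan ∩ Nikolai ∩ Quinn ∩ Vera: 07:30–10:15, 10:30–11:00, 13:15–13:30, 15:30–15:45, 16:00–17:15.
Hassan ∩ Nikolai ∩ Quinn ∩ Vera ∩ Pablo: 07:30–08:30, 15:30–15:45, 16:00–17:15.
Restricted to 10:30–17:15: 15:30–15:45, 16:00–17:15.
Windows ≥ 60 min: 16:00–17:15.
Earliest such window starts at 16:00.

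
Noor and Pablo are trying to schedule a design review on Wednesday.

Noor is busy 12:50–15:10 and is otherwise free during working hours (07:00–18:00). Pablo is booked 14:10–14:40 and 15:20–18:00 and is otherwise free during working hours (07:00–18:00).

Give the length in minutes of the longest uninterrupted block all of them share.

350 minutes

Noor free within 07:00–18:00: 07:00–12:50, 15:10–18:00.
Pablo free within 07:00–18:00: 07:00–14:10, 14:40–15:20.
Noor ∩ Pablo: 07:00–12:50, 15:10–15:20.
Common window lengths: 350, 10 min; longest is 350.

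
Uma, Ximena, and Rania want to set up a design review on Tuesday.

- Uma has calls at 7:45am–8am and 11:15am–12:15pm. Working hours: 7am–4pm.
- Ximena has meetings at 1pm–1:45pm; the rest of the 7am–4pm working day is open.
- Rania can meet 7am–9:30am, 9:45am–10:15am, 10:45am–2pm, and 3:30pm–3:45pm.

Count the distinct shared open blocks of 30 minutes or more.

Uma free within 07:00–16:00: 07:00–07:45, 08:00–11:15, 12:15–16:00.
Ximena free within 07:00–16:00: 07:00–13:00, 13:45–16:00.
Uma ∩ Ximena: 07:00–07:45, 08:00–11:15, 12:15–13:00, 13:45–16:00.
Uma ∩ Ximena ∩ Rania: 07:00–07:45, 08:00–09:30, 09:45–10:15, 10:45–11:15, 12:15–13:00, 13:45–14:00, 15:30–15:45.
Windows ≥ 30 min: 07:00–07:45, 08:00–09:30, 09:45–10:15, 10:45–11:15, 12:15–13:00.
That's 5 windows.

5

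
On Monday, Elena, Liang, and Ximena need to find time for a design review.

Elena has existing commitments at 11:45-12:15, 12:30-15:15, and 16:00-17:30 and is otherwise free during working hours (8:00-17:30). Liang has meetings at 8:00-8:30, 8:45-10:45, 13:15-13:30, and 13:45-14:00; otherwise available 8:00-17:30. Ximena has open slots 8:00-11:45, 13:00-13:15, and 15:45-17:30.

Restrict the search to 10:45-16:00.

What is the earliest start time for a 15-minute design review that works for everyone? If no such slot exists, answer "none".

10:45

Elena free within 08:00–17:30: 08:00–11:45, 12:15–12:30, 15:15–16:00.
Liang free within 08:00–17:30: 08:30–08:45, 10:45–13:15, 13:30–13:45, 14:00–17:30.
Elena ∩ Liang: 08:30–08:45, 10:45–11:45, 12:15–12:30, 15:15–16:00.
Elena ∩ Liang ∩ Ximena: 08:30–08:45, 10:45–11:45, 15:45–16:00.
Restricted to 10:45–16:00: 10:45–11:45, 15:45–16:00.
Windows ≥ 15 min: 10:45–11:45, 15:45–16:00.
Earliest such window starts at 10:45.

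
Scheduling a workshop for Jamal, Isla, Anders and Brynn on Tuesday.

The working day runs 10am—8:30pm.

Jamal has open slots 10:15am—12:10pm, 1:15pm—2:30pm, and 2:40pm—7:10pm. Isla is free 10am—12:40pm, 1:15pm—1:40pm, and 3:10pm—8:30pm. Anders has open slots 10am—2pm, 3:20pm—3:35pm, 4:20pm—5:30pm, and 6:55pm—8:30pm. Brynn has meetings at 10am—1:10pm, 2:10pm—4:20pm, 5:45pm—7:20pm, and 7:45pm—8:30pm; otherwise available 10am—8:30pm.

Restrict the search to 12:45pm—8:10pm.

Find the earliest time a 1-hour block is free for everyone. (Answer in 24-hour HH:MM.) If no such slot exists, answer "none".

16:20

Brynn free within 10:00–20:30: 13:10–14:10, 16:20–17:45, 19:20–19:45.
Jamal ∩ Isla: 10:15–12:10, 13:15–13:40, 15:10–19:10.
Jamal ∩ Isla ∩ Anders: 10:15–12:10, 13:15–13:40, 15:20–15:35, 16:20–17:30, 18:55–19:10.
Jamal ∩ Isla ∩ Anders ∩ Brynn: 13:15–13:40, 16:20–17:30.
Restricted to 12:45–20:10: 13:15–13:40, 16:20–17:30.
Windows ≥ 60 min: 16:20–17:30.
Earliest such window starts at 16:20.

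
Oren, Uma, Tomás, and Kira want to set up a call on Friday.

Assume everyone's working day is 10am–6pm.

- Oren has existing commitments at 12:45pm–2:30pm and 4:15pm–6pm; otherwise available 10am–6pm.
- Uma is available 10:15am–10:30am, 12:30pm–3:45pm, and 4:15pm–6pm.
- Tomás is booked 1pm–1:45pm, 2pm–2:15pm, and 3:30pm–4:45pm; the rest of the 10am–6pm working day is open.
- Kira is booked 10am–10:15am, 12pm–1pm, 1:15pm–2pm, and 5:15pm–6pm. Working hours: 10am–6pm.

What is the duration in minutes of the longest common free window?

Oren free within 10:00–18:00: 10:00–12:45, 14:30–16:15.
Tomás free within 10:00–18:00: 10:00–13:00, 13:45–14:00, 14:15–15:30, 16:45–18:00.
Kira free within 10:00–18:00: 10:15–12:00, 13:00–13:15, 14:00–17:15.
Oren ∩ Uma: 10:15–10:30, 12:30–12:45, 14:30–15:45.
Oren ∩ Uma ∩ Tomás: 10:15–10:30, 12:30–12:45, 14:30–15:30.
Oren ∩ Uma ∩ Tomás ∩ Kira: 10:15–10:30, 14:30–15:30.
Common window lengths: 15, 60 min; longest is 60.

60 minutes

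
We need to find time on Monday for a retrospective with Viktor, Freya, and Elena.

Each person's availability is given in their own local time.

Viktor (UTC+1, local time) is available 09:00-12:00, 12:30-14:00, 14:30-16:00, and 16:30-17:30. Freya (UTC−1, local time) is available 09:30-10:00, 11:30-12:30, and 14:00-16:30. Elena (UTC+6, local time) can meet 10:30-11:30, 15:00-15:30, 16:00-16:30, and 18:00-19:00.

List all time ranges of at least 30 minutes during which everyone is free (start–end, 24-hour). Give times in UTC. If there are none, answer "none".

12:30–13:00

Viktor → UTC: 08:00–11:00, 11:30–13:00, 13:30–15:00, 15:30–16:30.
Freya → UTC: 10:30–11:00, 12:30–13:30, 15:00–17:30.
Elena → UTC: 04:30–05:30, 09:00–09:30, 10:00–10:30, 12:00–13:00.
Viktor ∩ Freya: 10:30–11:00, 12:30–13:00, 15:30–16:30.
Viktor ∩ Freya ∩ Elena: 12:30–13:00.
Windows ≥ 30 min: 12:30–13:00.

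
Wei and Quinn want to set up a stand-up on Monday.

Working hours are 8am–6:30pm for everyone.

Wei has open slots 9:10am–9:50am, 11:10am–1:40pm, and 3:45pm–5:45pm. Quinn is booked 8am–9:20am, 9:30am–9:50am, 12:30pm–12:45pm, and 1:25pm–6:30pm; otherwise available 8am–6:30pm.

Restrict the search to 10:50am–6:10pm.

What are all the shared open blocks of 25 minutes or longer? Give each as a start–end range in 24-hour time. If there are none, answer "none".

11:10–12:30, 12:45–13:25

Quinn free within 08:00–18:30: 09:20–09:30, 09:50–12:30, 12:45–13:25.
Wei ∩ Quinn: 09:20–09:30, 11:10–12:30, 12:45–13:25.
Restricted to 10:50–18:10: 11:10–12:30, 12:45–13:25.
Windows ≥ 25 min: 11:10–12:30, 12:45–13:25.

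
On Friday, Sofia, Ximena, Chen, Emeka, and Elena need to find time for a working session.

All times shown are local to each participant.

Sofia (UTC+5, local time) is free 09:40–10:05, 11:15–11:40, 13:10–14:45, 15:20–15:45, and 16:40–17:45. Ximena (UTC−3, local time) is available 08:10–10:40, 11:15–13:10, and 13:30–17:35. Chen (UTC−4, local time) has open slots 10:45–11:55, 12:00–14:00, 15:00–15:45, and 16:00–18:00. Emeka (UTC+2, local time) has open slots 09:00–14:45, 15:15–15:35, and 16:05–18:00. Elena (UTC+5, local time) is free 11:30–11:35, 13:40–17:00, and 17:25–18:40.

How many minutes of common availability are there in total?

Sofia → UTC: 04:40–05:05, 06:15–06:40, 08:10–09:45, 10:20–10:45, 11:40–12:45.
Ximena → UTC: 11:10–13:40, 14:15–16:10, 16:30–20:35.
Chen → UTC: 14:45–15:55, 16:00–18:00, 19:00–19:45, 20:00–22:00.
Emeka → UTC: 07:00–12:45, 13:15–13:35, 14:05–16:00.
Elena → UTC: 06:30–06:35, 08:40–12:00, 12:25–13:40.
Sofia ∩ Ximena: 11:40–12:45.
Sofia ∩ Ximena ∩ Chen: (none).
Sofia ∩ Ximena ∩ Chen ∩ Emeka: (none).
Sofia ∩ Ximena ∩ Chen ∩ Emeka ∩ Elena: (none).
Total common minutes: 0.

0 minutes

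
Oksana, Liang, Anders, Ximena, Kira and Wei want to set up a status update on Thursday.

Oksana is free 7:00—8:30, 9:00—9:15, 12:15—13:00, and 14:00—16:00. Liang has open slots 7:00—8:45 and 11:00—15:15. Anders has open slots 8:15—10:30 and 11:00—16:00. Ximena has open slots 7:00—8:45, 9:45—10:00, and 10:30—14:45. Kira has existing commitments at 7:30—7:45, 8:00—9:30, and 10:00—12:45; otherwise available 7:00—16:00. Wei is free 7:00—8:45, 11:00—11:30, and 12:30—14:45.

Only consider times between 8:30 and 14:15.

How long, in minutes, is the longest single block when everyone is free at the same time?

15 minutes

Kira free within 07:00–16:00: 07:00–07:30, 07:45–08:00, 09:30–10:00, 12:45–16:00.
Oksana ∩ Liang: 07:00–08:30, 12:15–13:00, 14:00–15:15.
Oksana ∩ Liang ∩ Anders: 08:15–08:30, 12:15–13:00, 14:00–15:15.
Oksana ∩ Liang ∩ Anders ∩ Ximena: 08:15–08:30, 12:15–13:00, 14:00–14:45.
Oksana ∩ Liang ∩ Anders ∩ Ximena ∩ Kira: 12:45–13:00, 14:00–14:45.
Oksana ∩ Liang ∩ Anders ∩ Ximena ∩ Kira ∩ Wei: 12:45–13:00, 14:00–14:45.
Restricted to 08:30–14:15: 12:45–13:00, 14:00–14:15.
Common window lengths: 15, 15 min; longest is 15.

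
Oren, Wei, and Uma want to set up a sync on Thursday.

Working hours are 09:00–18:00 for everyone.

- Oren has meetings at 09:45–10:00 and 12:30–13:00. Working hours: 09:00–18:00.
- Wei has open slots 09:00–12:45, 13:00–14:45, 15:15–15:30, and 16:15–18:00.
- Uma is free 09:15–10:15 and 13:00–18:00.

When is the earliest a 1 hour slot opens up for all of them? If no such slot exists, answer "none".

Oren free within 09:00–18:00: 09:00–09:45, 10:00–12:30, 13:00–18:00.
Oren ∩ Wei: 09:00–09:45, 10:00–12:30, 13:00–14:45, 15:15–15:30, 16:15–18:00.
Oren ∩ Wei ∩ Uma: 09:15–09:45, 10:00–10:15, 13:00–14:45, 15:15–15:30, 16:15–18:00.
Windows ≥ 60 min: 13:00–14:45, 16:15–18:00.
Earliest such window starts at 13:00.

13:00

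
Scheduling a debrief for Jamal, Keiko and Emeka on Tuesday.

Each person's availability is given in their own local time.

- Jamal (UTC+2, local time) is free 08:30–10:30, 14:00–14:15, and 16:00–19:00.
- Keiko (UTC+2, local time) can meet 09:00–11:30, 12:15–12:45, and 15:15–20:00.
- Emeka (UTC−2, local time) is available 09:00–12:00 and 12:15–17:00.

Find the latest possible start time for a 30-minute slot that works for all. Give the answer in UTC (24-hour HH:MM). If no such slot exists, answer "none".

16:30

Jamal → UTC: 06:30–08:30, 12:00–12:15, 14:00–17:00.
Keiko → UTC: 07:00–09:30, 10:15–10:45, 13:15–18:00.
Emeka → UTC: 11:00–14:00, 14:15–19:00.
Jamal ∩ Keiko: 07:00–08:30, 14:00–17:00.
Jamal ∩ Keiko ∩ Emeka: 14:15–17:00.
Windows ≥ 30 min: 14:15–17:00.
Latest start in the last window 14:15–17:00 is 17:00 − 30 min = 16:30.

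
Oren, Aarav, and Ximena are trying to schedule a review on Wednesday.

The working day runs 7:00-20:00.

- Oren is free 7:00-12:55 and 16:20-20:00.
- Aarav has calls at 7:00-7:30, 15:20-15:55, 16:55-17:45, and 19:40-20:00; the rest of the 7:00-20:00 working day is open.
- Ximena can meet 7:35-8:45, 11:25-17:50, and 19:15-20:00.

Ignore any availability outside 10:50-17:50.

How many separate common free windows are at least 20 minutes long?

Aarav free within 07:00–20:00: 07:30–15:20, 15:55–16:55, 17:45–19:40.
Oren ∩ Aarav: 07:30–12:55, 16:20–16:55, 17:45–19:40.
Oren ∩ Aarav ∩ Ximena: 07:35–08:45, 11:25–12:55, 16:20–16:55, 17:45–17:50, 19:15–19:40.
Restricted to 10:50–17:50: 11:25–12:55, 16:20–16:55, 17:45–17:50.
Windows ≥ 20 min: 11:25–12:55, 16:20–16:55.
That's 2 windows.

2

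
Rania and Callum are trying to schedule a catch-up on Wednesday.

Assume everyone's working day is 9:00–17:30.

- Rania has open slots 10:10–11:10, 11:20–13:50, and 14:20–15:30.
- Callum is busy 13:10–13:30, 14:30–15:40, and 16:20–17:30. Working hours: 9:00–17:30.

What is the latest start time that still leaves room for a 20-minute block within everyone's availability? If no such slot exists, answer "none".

13:30

Callum free within 09:00–17:30: 09:00–13:10, 13:30–14:30, 15:40–16:20.
Rania ∩ Callum: 10:10–11:10, 11:20–13:10, 13:30–13:50, 14:20–14:30.
Windows ≥ 20 min: 10:10–11:10, 11:20–13:10, 13:30–13:50.
Latest start in the last window 13:30–13:50 is 13:50 − 20 min = 13:30.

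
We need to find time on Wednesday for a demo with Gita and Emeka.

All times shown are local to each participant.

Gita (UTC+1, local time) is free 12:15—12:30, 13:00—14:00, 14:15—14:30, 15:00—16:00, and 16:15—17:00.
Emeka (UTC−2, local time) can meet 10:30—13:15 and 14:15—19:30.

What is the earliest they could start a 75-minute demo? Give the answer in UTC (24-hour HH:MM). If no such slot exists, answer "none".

Gita → UTC: 11:15–11:30, 12:00–13:00, 13:15–13:30, 14:00–15:00, 15:15–16:00.
Emeka → UTC: 12:30–15:15, 16:15–21:30.
Gita ∩ Emeka: 12:30–13:00, 13:15–13:30, 14:00–15:00.
Windows ≥ 75 min: (none).

none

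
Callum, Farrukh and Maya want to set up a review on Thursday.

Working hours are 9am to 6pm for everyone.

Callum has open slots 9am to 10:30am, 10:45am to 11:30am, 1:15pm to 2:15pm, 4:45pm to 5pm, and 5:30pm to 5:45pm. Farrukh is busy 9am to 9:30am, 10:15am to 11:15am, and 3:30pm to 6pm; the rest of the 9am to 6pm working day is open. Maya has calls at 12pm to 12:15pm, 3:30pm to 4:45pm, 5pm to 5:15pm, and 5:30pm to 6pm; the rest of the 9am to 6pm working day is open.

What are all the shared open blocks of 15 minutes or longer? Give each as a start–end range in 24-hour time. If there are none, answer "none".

Farrukh free within 09:00–18:00: 09:30–10:15, 11:15–15:30.
Maya free within 09:00–18:00: 09:00–12:00, 12:15–15:30, 16:45–17:00, 17:15–17:30.
Callum ∩ Farrukh: 09:30–10:15, 11:15–11:30, 13:15–14:15.
Callum ∩ Farrukh ∩ Maya: 09:30–10:15, 11:15–11:30, 13:15–14:15.
Windows ≥ 15 min: 09:30–10:15, 11:15–11:30, 13:15–14:15.

09:30–10:15, 11:15–11:30, 13:15–14:15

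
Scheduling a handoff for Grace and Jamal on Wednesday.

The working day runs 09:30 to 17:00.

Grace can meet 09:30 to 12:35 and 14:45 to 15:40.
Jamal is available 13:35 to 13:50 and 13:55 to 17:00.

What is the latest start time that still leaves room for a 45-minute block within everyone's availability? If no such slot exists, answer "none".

Grace ∩ Jamal: 14:45–15:40.
Windows ≥ 45 min: 14:45–15:40.
Latest start in the last window 14:45–15:40 is 15:40 − 45 min = 14:55.

14:55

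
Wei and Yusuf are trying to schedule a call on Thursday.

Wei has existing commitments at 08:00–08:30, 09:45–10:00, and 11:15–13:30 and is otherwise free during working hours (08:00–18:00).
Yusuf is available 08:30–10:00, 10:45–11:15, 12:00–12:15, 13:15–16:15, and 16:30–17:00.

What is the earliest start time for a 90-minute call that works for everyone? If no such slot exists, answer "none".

Wei free within 08:00–18:00: 08:30–09:45, 10:00–11:15, 13:30–18:00.
Wei ∩ Yusuf: 08:30–09:45, 10:45–11:15, 13:30–16:15, 16:30–17:00.
Windows ≥ 90 min: 13:30–16:15.
Earliest such window starts at 13:30.

13:30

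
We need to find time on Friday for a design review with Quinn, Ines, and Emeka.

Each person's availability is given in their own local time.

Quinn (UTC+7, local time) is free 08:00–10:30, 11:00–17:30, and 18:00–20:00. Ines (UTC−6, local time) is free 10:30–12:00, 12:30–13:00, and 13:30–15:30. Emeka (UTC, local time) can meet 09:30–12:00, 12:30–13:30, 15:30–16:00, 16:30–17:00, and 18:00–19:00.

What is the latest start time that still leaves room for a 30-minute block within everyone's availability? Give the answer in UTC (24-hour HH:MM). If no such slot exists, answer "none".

none

Quinn → UTC: 01:00–03:30, 04:00–10:30, 11:00–13:00.
Ines → UTC: 16:30–18:00, 18:30–19:00, 19:30–21:30.
Emeka → UTC: 09:30–12:00, 12:30–13:30, 15:30–16:00, 16:30–17:00, 18:00–19:00.
Quinn ∩ Ines: (none).
Quinn ∩ Ines ∩ Emeka: (none).
Windows ≥ 30 min: (none).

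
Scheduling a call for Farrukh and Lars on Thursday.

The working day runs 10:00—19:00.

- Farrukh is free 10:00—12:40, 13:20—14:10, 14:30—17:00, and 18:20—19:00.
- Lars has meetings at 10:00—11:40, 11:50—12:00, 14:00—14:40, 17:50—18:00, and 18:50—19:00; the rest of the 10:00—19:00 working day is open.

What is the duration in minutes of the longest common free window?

140 minutes

Lars free within 10:00–19:00: 11:40–11:50, 12:00–14:00, 14:40–17:50, 18:00–18:50.
Farrukh ∩ Lars: 11:40–11:50, 12:00–12:40, 13:20–14:00, 14:40–17:00, 18:20–18:50.
Common window lengths: 10, 40, 40, 140, 30 min; longest is 140.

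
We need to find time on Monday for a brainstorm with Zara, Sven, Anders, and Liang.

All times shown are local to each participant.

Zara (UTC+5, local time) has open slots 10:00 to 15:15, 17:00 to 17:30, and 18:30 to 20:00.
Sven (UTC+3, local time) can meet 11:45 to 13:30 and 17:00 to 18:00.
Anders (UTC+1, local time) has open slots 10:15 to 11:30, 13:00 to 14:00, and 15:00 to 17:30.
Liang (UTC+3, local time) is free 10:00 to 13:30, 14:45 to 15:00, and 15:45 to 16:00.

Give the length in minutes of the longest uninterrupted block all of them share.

60 minutes

Zara → UTC: 05:00–10:15, 12:00–12:30, 13:30–15:00.
Sven → UTC: 08:45–10:30, 14:00–15:00.
Anders → UTC: 09:15–10:30, 12:00–13:00, 14:00–16:30.
Liang → UTC: 07:00–10:30, 11:45–12:00, 12:45–13:00.
Zara ∩ Sven: 08:45–10:15, 14:00–15:00.
Zara ∩ Sven ∩ Anders: 09:15–10:15, 14:00–15:00.
Zara ∩ Sven ∩ Anders ∩ Liang: 09:15–10:15.
Single common window of 60 minutes.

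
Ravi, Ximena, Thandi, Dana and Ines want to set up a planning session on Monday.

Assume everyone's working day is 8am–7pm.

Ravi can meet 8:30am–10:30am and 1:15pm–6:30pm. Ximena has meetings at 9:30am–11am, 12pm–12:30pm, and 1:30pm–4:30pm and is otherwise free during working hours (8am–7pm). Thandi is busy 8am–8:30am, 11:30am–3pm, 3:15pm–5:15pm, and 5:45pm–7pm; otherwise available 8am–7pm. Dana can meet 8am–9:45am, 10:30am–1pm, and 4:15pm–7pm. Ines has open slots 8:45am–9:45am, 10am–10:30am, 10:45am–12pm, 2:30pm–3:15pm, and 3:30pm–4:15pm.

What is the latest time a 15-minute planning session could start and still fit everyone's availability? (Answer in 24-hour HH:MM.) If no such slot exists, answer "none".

09:15

Ximena free within 08:00–19:00: 08:00–09:30, 11:00–12:00, 12:30–13:30, 16:30–19:00.
Thandi free within 08:00–19:00: 08:30–11:30, 15:00–15:15, 17:15–17:45.
Ravi ∩ Ximena: 08:30–09:30, 13:15–13:30, 16:30–18:30.
Ravi ∩ Ximena ∩ Thandi: 08:30–09:30, 17:15–17:45.
Ravi ∩ Ximena ∩ Thandi ∩ Dana: 08:30–09:30, 17:15–17:45.
Ravi ∩ Ximena ∩ Thandi ∩ Dana ∩ Ines: 08:45–09:30.
Windows ≥ 15 min: 08:45–09:30.
Latest start in the last window 08:45–09:30 is 09:30 − 15 min = 09:15.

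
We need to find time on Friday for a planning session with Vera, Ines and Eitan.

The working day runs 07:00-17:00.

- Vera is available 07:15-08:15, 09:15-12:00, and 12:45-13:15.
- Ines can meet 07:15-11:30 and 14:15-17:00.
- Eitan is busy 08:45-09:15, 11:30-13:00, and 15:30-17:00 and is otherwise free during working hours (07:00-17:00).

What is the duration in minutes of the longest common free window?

135 minutes

Eitan free within 07:00–17:00: 07:00–08:45, 09:15–11:30, 13:00–15:30.
Vera ∩ Ines: 07:15–08:15, 09:15–11:30.
Vera ∩ Ines ∩ Eitan: 07:15–08:15, 09:15–11:30.
Common window lengths: 60, 135 min; longest is 135.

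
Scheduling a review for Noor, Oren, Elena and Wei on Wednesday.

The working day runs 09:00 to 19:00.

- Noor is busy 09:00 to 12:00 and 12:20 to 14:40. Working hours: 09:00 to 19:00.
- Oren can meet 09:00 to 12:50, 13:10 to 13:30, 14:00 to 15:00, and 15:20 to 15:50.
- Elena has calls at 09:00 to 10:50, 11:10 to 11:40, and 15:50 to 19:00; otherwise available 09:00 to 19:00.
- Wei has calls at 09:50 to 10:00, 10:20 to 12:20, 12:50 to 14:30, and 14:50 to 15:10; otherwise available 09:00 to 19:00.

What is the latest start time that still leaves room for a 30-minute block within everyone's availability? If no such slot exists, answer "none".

Noor free within 09:00–19:00: 12:00–12:20, 14:40–19:00.
Elena free within 09:00–19:00: 10:50–11:10, 11:40–15:50.
Wei free within 09:00–19:00: 09:00–09:50, 10:00–10:20, 12:20–12:50, 14:30–14:50, 15:10–19:00.
Noor ∩ Oren: 12:00–12:20, 14:40–15:00, 15:20–15:50.
Noor ∩ Oren ∩ Elena: 12:00–12:20, 14:40–15:00, 15:20–15:50.
Noor ∩ Oren ∩ Elena ∩ Wei: 14:40–14:50, 15:20–15:50.
Windows ≥ 30 min: 15:20–15:50.
Latest start in the last window 15:20–15:50 is 15:50 − 30 min = 15:20.

15:20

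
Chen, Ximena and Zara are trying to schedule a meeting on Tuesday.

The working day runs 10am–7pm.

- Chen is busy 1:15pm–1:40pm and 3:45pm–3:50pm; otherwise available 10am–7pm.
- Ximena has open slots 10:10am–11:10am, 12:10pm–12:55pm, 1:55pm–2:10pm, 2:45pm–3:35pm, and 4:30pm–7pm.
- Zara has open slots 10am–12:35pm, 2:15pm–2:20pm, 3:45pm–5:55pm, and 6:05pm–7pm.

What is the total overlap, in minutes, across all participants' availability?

Chen free within 10:00–19:00: 10:00–13:15, 13:40–15:45, 15:50–19:00.
Chen ∩ Ximena: 10:10–11:10, 12:10–12:55, 13:55–14:10, 14:45–15:35, 16:30–19:00.
Chen ∩ Ximena ∩ Zara: 10:10–11:10, 12:10–12:35, 16:30–17:55, 18:05–19:00.
Total common minutes: 60 + 25 + 85 + 55 = 225.

225 minutes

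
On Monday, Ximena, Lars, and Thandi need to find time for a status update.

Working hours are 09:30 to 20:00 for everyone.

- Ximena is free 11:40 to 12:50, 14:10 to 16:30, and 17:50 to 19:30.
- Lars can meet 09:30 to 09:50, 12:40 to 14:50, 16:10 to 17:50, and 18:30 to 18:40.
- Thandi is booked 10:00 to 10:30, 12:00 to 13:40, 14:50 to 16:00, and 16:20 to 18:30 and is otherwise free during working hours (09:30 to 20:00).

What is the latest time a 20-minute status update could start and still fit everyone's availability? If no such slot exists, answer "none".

14:30

Thandi free within 09:30–20:00: 09:30–10:00, 10:30–12:00, 13:40–14:50, 16:00–16:20, 18:30–20:00.
Ximena ∩ Lars: 12:40–12:50, 14:10–14:50, 16:10–16:30, 18:30–18:40.
Ximena ∩ Lars ∩ Thandi: 14:10–14:50, 16:10–16:20, 18:30–18:40.
Windows ≥ 20 min: 14:10–14:50.
Latest start in the last window 14:10–14:50 is 14:50 − 20 min = 14:30.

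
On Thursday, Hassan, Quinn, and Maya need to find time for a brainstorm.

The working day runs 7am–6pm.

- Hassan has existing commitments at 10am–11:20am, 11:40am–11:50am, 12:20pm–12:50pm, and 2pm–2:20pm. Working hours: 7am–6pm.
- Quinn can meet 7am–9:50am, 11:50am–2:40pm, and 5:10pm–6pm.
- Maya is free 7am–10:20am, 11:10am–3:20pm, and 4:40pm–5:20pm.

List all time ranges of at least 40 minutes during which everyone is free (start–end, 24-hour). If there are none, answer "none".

Hassan free within 07:00–18:00: 07:00–10:00, 11:20–11:40, 11:50–12:20, 12:50–14:00, 14:20–18:00.
Hassan ∩ Quinn: 07:00–09:50, 11:50–12:20, 12:50–14:00, 14:20–14:40, 17:10–18:00.
Hassan ∩ Quinn ∩ Maya: 07:00–09:50, 11:50–12:20, 12:50–14:00, 14:20–14:40, 17:10–17:20.
Windows ≥ 40 min: 07:00–09:50, 12:50–14:00.

07:00–09:50, 12:50–14:00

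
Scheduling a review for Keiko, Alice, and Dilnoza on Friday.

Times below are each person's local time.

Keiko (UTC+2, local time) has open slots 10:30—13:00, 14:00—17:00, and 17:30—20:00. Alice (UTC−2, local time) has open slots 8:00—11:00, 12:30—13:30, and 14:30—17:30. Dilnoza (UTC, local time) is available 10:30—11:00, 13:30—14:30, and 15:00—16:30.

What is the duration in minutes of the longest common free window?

30 minutes

Keiko → UTC: 08:30–11:00, 12:00–15:00, 15:30–18:00.
Alice → UTC: 10:00–13:00, 14:30–15:30, 16:30–19:30.
Dilnoza → UTC: 10:30–11:00, 13:30–14:30, 15:00–16:30.
Keiko ∩ Alice: 10:00–11:00, 12:00–13:00, 14:30–15:00, 16:30–18:00.
Keiko ∩ Alice ∩ Dilnoza: 10:30–11:00.
Single common window of 30 minutes.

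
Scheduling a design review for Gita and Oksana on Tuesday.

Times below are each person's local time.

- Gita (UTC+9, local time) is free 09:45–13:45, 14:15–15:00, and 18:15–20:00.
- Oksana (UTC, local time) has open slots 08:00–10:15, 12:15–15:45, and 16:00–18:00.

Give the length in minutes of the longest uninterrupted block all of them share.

60 minutes

Gita → UTC: 00:45–04:45, 05:15–06:00, 09:15–11:00.
Oksana → UTC: 08:00–10:15, 12:15–15:45, 16:00–18:00.
Gita ∩ Oksana: 09:15–10:15.
Single common window of 60 minutes.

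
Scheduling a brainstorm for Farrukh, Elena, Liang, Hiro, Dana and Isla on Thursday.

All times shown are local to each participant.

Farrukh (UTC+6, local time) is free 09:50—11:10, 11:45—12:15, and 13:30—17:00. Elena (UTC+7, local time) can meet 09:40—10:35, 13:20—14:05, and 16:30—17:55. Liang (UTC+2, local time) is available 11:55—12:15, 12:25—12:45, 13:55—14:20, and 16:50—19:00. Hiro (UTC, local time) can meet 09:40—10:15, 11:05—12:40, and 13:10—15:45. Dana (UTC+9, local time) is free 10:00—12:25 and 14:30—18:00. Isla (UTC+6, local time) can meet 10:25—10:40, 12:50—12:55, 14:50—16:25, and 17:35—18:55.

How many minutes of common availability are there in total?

Farrukh → UTC: 03:50–05:10, 05:45–06:15, 07:30–11:00.
Elena → UTC: 02:40–03:35, 06:20–07:05, 09:30–10:55.
Liang → UTC: 09:55–10:15, 10:25–10:45, 11:55–12:20, 14:50–17:00.
Hiro → UTC: 09:40–10:15, 11:05–12:40, 13:10–15:45.
Dana → UTC: 01:00–03:25, 05:30–09:00.
Isla → UTC: 04:25–04:40, 06:50–06:55, 08:50–10:25, 11:35–12:55.
Farrukh ∩ Elena: 09:30–10:55.
Farrukh ∩ Elena ∩ Liang: 09:55–10:15, 10:25–10:45.
Farrukh ∩ Elena ∩ Liang ∩ Hiro: 09:55–10:15.
Farrukh ∩ Elena ∩ Liang ∩ Hiro ∩ Dana: (none).
Farrukh ∩ Elena ∩ Liang ∩ Hiro ∩ Dana ∩ Isla: (none).
Total common minutes: 0.

0 minutes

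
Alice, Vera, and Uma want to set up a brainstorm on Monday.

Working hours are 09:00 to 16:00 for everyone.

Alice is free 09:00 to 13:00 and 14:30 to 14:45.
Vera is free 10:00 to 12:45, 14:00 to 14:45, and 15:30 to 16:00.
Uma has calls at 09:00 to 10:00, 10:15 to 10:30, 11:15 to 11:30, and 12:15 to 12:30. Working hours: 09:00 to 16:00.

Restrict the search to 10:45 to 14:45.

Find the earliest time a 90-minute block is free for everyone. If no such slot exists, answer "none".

Uma free within 09:00–16:00: 10:00–10:15, 10:30–11:15, 11:30–12:15, 12:30–16:00.
Alice ∩ Vera: 10:00–12:45, 14:30–14:45.
Alice ∩ Vera ∩ Uma: 10:00–10:15, 10:30–11:15, 11:30–12:15, 12:30–12:45, 14:30–14:45.
Restricted to 10:45–14:45: 10:45–11:15, 11:30–12:15, 12:30–12:45, 14:30–14:45.
Windows ≥ 90 min: (none).

none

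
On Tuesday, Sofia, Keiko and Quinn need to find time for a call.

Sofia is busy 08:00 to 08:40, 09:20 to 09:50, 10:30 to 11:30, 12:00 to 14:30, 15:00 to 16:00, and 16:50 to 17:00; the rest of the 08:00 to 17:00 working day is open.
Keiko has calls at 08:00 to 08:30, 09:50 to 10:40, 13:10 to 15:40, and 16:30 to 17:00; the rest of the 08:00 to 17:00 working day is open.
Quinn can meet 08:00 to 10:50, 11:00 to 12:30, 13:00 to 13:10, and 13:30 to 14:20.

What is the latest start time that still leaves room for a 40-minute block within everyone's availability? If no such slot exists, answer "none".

Sofia free within 08:00–17:00: 08:40–09:20, 09:50–10:30, 11:30–12:00, 14:30–15:00, 16:00–16:50.
Keiko free within 08:00–17:00: 08:30–09:50, 10:40–13:10, 15:40–16:30.
Sofia ∩ Keiko: 08:40–09:20, 11:30–12:00, 16:00–16:30.
Sofia ∩ Keiko ∩ Quinn: 08:40–09:20, 11:30–12:00.
Windows ≥ 40 min: 08:40–09:20.
Latest start in the last window 08:40–09:20 is 09:20 − 40 min = 08:40.

08:40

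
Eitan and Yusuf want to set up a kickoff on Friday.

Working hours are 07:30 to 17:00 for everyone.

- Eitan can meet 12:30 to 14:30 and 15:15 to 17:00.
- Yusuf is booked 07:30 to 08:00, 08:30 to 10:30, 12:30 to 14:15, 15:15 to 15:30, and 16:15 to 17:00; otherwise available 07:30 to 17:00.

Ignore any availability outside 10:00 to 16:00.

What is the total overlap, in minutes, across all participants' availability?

Yusuf free within 07:30–17:00: 08:00–08:30, 10:30–12:30, 14:15–15:15, 15:30–16:15.
Eitan ∩ Yusuf: 14:15–14:30, 15:30–16:15.
Restricted to 10:00–16:00: 14:15–14:30, 15:30–16:00.
Total common minutes: 15 + 30 = 45.

45 minutes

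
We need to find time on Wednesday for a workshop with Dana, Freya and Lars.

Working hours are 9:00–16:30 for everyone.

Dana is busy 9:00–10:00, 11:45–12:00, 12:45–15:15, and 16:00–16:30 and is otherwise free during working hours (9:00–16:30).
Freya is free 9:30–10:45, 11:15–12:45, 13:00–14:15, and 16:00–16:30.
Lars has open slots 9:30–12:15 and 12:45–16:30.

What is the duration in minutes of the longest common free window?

Dana free within 09:00–16:30: 10:00–11:45, 12:00–12:45, 15:15–16:00.
Dana ∩ Freya: 10:00–10:45, 11:15–11:45, 12:00–12:45.
Dana ∩ Freya ∩ Lars: 10:00–10:45, 11:15–11:45, 12:00–12:15.
Common window lengths: 45, 30, 15 min; longest is 45.

45 minutes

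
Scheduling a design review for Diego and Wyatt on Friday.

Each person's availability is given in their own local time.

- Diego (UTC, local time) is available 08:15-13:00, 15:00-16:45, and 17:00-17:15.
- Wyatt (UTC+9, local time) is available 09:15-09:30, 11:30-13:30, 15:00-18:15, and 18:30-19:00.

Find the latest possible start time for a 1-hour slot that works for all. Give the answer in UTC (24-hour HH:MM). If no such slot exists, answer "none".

Diego → UTC: 08:15–13:00, 15:00–16:45, 17:00–17:15.
Wyatt → UTC: 00:15–00:30, 02:30–04:30, 06:00–09:15, 09:30–10:00.
Diego ∩ Wyatt: 08:15–09:15, 09:30–10:00.
Windows ≥ 60 min: 08:15–09:15.
Latest start in the last window 08:15–09:15 is 09:15 − 60 min = 08:15.

08:15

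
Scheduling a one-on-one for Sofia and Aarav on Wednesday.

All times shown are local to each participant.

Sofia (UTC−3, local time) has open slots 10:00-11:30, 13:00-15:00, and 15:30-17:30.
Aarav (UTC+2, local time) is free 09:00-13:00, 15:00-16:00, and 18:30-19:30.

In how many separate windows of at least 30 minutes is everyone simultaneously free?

Sofia → UTC: 13:00–14:30, 16:00–18:00, 18:30–20:30.
Aarav → UTC: 07:00–11:00, 13:00–14:00, 16:30–17:30.
Sofia ∩ Aarav: 13:00–14:00, 16:30–17:30.
Windows ≥ 30 min: 13:00–14:00, 16:30–17:30.
That's 2 windows.

2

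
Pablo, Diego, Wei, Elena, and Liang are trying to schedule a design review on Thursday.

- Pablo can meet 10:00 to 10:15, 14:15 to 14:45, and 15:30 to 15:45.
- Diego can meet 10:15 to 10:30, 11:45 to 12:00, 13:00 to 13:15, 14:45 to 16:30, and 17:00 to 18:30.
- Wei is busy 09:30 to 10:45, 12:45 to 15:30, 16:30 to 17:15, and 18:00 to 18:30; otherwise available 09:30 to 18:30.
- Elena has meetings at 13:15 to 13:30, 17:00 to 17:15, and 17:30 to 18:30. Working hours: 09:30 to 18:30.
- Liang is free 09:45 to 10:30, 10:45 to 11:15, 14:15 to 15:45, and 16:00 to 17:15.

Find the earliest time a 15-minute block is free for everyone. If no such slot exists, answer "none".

15:30

Wei free within 09:30–18:30: 10:45–12:45, 15:30–16:30, 17:15–18:00.
Elena free within 09:30–18:30: 09:30–13:15, 13:30–17:00, 17:15–17:30.
Pablo ∩ Diego: 15:30–15:45.
Pablo ∩ Diego ∩ Wei: 15:30–15:45.
Pablo ∩ Diego ∩ Wei ∩ Elena: 15:30–15:45.
Pablo ∩ Diego ∩ Wei ∩ Elena ∩ Liang: 15:30–15:45.
Windows ≥ 15 min: 15:30–15:45.
Earliest such window starts at 15:30.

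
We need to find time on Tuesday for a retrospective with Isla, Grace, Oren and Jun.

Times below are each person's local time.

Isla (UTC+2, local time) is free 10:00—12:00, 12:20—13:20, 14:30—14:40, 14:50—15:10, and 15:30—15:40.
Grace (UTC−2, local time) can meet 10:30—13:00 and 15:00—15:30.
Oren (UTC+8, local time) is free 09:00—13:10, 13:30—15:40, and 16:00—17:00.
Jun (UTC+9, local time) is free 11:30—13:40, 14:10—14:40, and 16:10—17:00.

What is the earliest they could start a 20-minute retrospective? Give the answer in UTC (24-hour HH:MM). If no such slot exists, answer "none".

none

Isla → UTC: 08:00–10:00, 10:20–11:20, 12:30–12:40, 12:50–13:10, 13:30–13:40.
Grace → UTC: 12:30–15:00, 17:00–17:30.
Oren → UTC: 01:00–05:10, 05:30–07:40, 08:00–09:00.
Jun → UTC: 02:30–04:40, 05:10–05:40, 07:10–08:00.
Isla ∩ Grace: 12:30–12:40, 12:50–13:10, 13:30–13:40.
Isla ∩ Grace ∩ Oren: (none).
Isla ∩ Grace ∩ Oren ∩ Jun: (none).
Windows ≥ 20 min: (none).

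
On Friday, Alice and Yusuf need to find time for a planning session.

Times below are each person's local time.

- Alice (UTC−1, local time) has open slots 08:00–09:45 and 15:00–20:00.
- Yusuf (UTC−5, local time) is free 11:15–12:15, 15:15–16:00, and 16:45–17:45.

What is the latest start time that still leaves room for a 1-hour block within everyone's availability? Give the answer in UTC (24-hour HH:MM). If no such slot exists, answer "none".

16:15

Alice → UTC: 09:00–10:45, 16:00–21:00.
Yusuf → UTC: 16:15–17:15, 20:15–21:00, 21:45–22:45.
Alice ∩ Yusuf: 16:15–17:15, 20:15–21:00.
Windows ≥ 60 min: 16:15–17:15.
Latest start in the last window 16:15–17:15 is 17:15 − 60 min = 16:15.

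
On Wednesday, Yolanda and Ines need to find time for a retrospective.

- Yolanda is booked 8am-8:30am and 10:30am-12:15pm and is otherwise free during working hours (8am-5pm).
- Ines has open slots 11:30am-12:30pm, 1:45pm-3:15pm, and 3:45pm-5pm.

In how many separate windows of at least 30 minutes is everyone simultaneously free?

2

Yolanda free within 08:00–17:00: 08:30–10:30, 12:15–17:00.
Yolanda ∩ Ines: 12:15–12:30, 13:45–15:15, 15:45–17:00.
Windows ≥ 30 min: 13:45–15:15, 15:45–17:00.
That's 2 windows.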